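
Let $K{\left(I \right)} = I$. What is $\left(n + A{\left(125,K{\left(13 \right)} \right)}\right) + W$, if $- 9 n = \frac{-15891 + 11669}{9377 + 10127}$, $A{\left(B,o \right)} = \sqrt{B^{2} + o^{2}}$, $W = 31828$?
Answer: $\frac{2793482015}{87768} + \sqrt{15794} \approx 31954.0$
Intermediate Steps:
$n = \frac{2111}{87768}$ ($n = - \frac{\left(-15891 + 11669\right) \frac{1}{9377 + 10127}}{9} = - \frac{\left(-4222\right) \frac{1}{19504}}{9} = \left(- \frac{1}{9}\right) \left(- \frac{2111}{9752}\right) = \frac{2111}{87768} \approx 0.024052$)
$\left(n + A{\left(125,K{\left(13 \right)} \right)}\right) + W = \left(\frac{2111}{87768} + \sqrt{125^{2} + 13^{2}}\right) + 31828 = \left(\frac{2111}{87768} + \sqrt{15625 + 169}\right) + 31828 = \left(\frac{2111}{87768} + \sqrt{15794}\right) + 31828 = \frac{2793482015}{87768} + \sqrt{15794}$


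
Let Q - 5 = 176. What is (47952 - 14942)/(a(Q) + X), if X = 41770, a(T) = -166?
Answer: 16505/20802 ≈ 0.79343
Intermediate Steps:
Q = 181 (Q = 5 + 176 = 181)
(47952 - 14942)/(a(Q) + X) = (47952 - 14942)/(-166 + 41770) = 33010/41604 = 33010*(1/41604) = 16505/20802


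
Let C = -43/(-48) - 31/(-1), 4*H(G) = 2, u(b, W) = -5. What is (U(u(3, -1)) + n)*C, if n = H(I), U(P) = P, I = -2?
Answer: -4593/32 ≈ -143.53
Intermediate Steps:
H(G) = 1/2 (H(G) = (1/4)*2 = 1/2)
n = 1/2 ≈ 0.50000
C = 1531/48 (C = -43*(-1/48) - 31*(-1) = 43/48 + 31 = 1531/48 ≈ 31.896)
(U(u(3, -1)) + n)*C = (-5 + 1/2)*(1531/48) = -9/2*1531/48 = -4593/32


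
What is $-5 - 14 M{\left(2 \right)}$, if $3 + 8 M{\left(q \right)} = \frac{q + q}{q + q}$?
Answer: $- \frac{3}{2} \approx -1.5$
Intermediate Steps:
$M{\left(q \right)} = - \frac{1}{4}$ ($M{\left(q \right)} = - \frac{3}{8} + \frac{\left(q + q\right) \frac{1}{q + q}}{8} = - \frac{3}{8} + \frac{2 q \frac{1}{2 q}}{8} = - \frac{3}{8} + \frac{1}{8} \cdot 1 = - \frac{3}{8} + \frac{1}{8} = - \frac{1}{4}$)
$-5 - 14 M{\left(2 \right)} = -5 - - \frac{7}{2} = -5 + \frac{7}{2} = - \frac{3}{2}$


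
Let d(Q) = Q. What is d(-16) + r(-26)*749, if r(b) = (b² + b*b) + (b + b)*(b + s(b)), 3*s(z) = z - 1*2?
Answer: 7166384/3 ≈ 2.3888e+6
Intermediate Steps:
s(z) = -⅔ + z/3 (s(z) = (z - 1*2)/3 = (z - 2)/3 = (-2 + z)/3 = -⅔ + z/3)
r(b) = 2*b² + 2*b*(-⅔ + 4*b/3) (r(b) = (b² + b*b) + (b + b)*(b + (-⅔ + b/3)) = (b² + b²) + (2*b)*(-⅔ + 4*b/3) = 2*b² + 2*b*(-⅔ + 4*b/3))
d(-16) + r(-26)*749 = -16 + ((⅔)*(-26)*(-2 + 7*(-26)))*749 = -16 + ((⅔)*(-26)*(-2 - 182))*749 = -16 + ((⅔)*(-26)*(-184))*749 = -16 + (9568/3)*749 = -16 + 7166432/3 = 7166384/3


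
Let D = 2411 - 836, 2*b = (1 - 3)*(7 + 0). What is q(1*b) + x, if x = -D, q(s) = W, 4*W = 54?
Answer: -3123/2 ≈ -1561.5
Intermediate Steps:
b = -7 (b = ((1 - 3)*(7 + 0))/2 = (-2*7)/2 = (1/2)*(-14) = -7)
D = 1575
W = 27/2 (W = (1/4)*54 = 27/2 ≈ 13.500)
q(s) = 27/2
x = -1575 (x = -1*1575 = -1575)
q(1*b) + x = 27/2 - 1575 = -3123/2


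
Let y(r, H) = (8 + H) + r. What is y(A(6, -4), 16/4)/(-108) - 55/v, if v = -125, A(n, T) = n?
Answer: 41/150 ≈ 0.27333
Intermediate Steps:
y(r, H) = 8 + H + r
y(A(6, -4), 16/4)/(-108) - 55/v = (8 + 16/4 + 6)/(-108) - 55/(-125) = (8 + 16*(¼) + 6)*(-1/108) - 55*(-1/125) = (8 + 4 + 6)*(-1/108) + 11/25 = 18*(-1/108) + 11/25 = -⅙ + 11/25 = 41/150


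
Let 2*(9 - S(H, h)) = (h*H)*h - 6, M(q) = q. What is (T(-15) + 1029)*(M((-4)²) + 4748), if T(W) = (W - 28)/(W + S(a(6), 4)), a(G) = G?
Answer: 83404936/17 ≈ 4.9062e+6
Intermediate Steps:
S(H, h) = 12 - H*h²/2 (S(H, h) = 9 - ((h*H)*h - 6)/2 = 9 - ((H*h)*h - 6)/2 = 9 - (H*h² - 6)/2 = 9 - (-6 + H*h²)/2 = 9 + (3 - H*h²/2) = 12 - H*h²/2)
T(W) = (-28 + W)/(-36 + W) (T(W) = (W - 28)/(W + (12 - ½*6*4²)) = (-28 + W)/(W + (12 - ½*6*16)) = (-28 + W)/(W + (12 - 48)) = (-28 + W)/(W - 36) = (-28 + W)/(-36 + W))
(T(-15) + 1029)*(M((-4)²) + 4748) = ((-28 - 15)/(-36 - 15) + 1029)*((-4)² + 4748) = (-43/(-51) + 1029)*(16 + 4748) = (-1/51*(-43) + 1029)*4764 = (43/51 + 1029)*4764 = (52522/51)*4764 = 83404936/17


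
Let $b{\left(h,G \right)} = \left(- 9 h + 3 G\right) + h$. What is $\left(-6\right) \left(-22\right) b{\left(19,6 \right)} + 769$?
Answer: $-16919$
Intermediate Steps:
$b{\left(h,G \right)} = - 8 h + 3 G$
$\left(-6\right) \left(-22\right) b{\left(19,6 \right)} + 769 = \left(-6\right) \left(-22\right) \left(\left(-8\right) 19 + 3 \cdot 6\right) + 769 = 132 \left(-152 + 18\right) + 769 = 132 \left(-134\right) + 769 = -17688 + 769 = -16919$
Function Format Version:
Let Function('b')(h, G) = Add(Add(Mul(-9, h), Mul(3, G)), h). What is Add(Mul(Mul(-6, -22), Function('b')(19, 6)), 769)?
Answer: -16919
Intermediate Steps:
Function('b')(h, G) = Add(Mul(-8, h), Mul(3, G))
Add(Mul(Mul(-6, -22), Function('b')(19, 6)), 769) = Add(Mul(Mul(-6, -22), Add(Mul(-8, 19), Mul(3, 6))), 769) = Add(Mul(132, Add(-152, 18)), 769) = Add(Mul(132, -134), 769) = Add(-17688, 769) = -16919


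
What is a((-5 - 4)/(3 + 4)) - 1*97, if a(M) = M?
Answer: -688/7 ≈ -98.286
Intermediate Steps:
a((-5 - 4)/(3 + 4)) - 1*97 = (-5 - 4)/(3 + 4) - 1*97 = -9/7 - 97 = -688/7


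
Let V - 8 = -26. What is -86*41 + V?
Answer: -3544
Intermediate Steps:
V = -18 (V = 8 - 26 = -18)
-86*41 + V = -86*41 - 18 = -3526 - 18 = -3544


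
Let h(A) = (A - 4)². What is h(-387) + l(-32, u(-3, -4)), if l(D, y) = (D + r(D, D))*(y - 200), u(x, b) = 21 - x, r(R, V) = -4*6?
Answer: 162737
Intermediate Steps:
r(R, V) = -24
h(A) = (-4 + A)²
l(D, y) = (-200 + y)*(-24 + D) (l(D, y) = (D - 24)*(y - 200) = (-24 + D)*(-200 + y) = (-200 + y)*(-24 + D))
h(-387) + l(-32, u(-3, -4)) = (-4 - 387)² + (4800 - 200*(-32) - 24*(21 - 1*(-3)) - 32*(21 - 1*(-3))) = (-391)² + (4800 + 6400 - 24*(21 + 3) - 32*(21 + 3)) = 152881 + (4800 + 6400 - 24*24 - 32*24) = 152881 + (4800 + 6400 - 576 - 768) = 152881 + 9856 = 162737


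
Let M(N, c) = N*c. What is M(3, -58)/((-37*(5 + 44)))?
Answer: 174/1813 ≈ 0.095973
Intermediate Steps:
M(3, -58)/((-37*(5 + 44))) = (3*(-58))/((-37*(5 + 44))) = -174/((-37*49)) = -174/(-1813) = -174*(-1/1813) = 174/1813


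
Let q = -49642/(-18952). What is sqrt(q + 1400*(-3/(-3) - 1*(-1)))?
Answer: sqrt(62915004149)/4738 ≈ 52.940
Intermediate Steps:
q = 24821/9476 (q = -49642*(-1/18952) = 24821/9476 ≈ 2.6194)
sqrt(q + 1400*(-3/(-3) - 1*(-1))) = sqrt(24821/9476 + 1400*(-3/(-3) - 1*(-1))) = sqrt(24821/9476 + 1400*(-3*(-1/3) + 1)) = sqrt(24821/9476 + 1400*(1 + 1)) = sqrt(24821/9476 + 1400*2) = sqrt(24821/9476 + 2800) = sqrt(26557621/9476) = sqrt(62915004149)/4738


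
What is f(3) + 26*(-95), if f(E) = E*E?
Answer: -2461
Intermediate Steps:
f(E) = E²
f(3) + 26*(-95) = 3² + 26*(-95) = 9 - 2470 = -2461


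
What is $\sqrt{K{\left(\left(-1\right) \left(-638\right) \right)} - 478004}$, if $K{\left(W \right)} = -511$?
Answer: $i \sqrt{478515} \approx 691.75 i$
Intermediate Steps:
$\sqrt{K{\left(\left(-1\right) \left(-638\right) \right)} - 478004} = \sqrt{-511 - 478004} = \sqrt{-478515} = i \sqrt{478515}$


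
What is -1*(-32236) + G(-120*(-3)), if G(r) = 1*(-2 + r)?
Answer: 32594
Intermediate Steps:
G(r) = -2 + r
-1*(-32236) + G(-120*(-3)) = -1*(-32236) + (-2 - 120*(-3)) = 32236 + (-2 + 360) = 32236 + 358 = 32594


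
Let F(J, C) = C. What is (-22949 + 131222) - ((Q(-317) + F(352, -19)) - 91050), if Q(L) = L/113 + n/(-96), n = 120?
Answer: 90104417/452 ≈ 1.9935e+5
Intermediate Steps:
Q(L) = -5/4 + L/113 (Q(L) = L/113 + 120/(-96) = L*(1/113) + 120*(-1/96) = L/113 - 5/4 = -5/4 + L/113)
(-22949 + 131222) - ((Q(-317) + F(352, -19)) - 91050) = (-22949 + 131222) - (((-5/4 + (1/113)*(-317)) - 19) - 91050) = 108273 - (((-5/4 - 317/113) - 19) - 91050) = 108273 - ((-1833/452 - 19) - 91050) = 108273 - (-10421/452 - 91050) = 108273 - 1*(-41165021/452) = 108273 + 41165021/452 = 90104417/452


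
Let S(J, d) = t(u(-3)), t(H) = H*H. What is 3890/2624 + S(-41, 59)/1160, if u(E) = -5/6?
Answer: 253925/171216 ≈ 1.4831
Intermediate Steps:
u(E) = -⅚ (u(E) = -5*⅙ = -⅚)
t(H) = H²
S(J, d) = 25/36 (S(J, d) = (-⅚)² = 25/36)
3890/2624 + S(-41, 59)/1160 = 3890/2624 + (25/36)/1160 = 3890*(1/2624) + (25/36)*(1/1160) = 1945/1312 + 5/8352 = 253925/171216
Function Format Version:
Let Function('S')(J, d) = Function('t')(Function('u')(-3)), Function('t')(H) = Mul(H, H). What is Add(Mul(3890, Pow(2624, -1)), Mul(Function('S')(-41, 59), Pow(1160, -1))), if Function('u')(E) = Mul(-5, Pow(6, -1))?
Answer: Rational(253925, 171216) ≈ 1.4831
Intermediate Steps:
Function('u')(E) = Rational(-5, 6) (Function('u')(E) = Mul(-5, Rational(1, 6)) = Rational(-5, 6))
Function('t')(H) = Pow(H, 2)
Function('S')(J, d) = Rational(25, 36) (Function('S')(J, d) = Pow(Rational(-5, 6), 2) = Rational(25, 36))
Add(Mul(3890, Pow(2624, -1)), Mul(Function('S')(-41, 59), Pow(1160, -1))) = Add(Mul(3890, Pow(2624, -1)), Mul(Rational(25, 36), Pow(1160, -1))) = Add(Mul(3890, Rational(1, 2624)), Mul(Rational(25, 36), Rational(1, 1160))) = Add(Rational(1945, 1312), Rational(5, 8352)) = Rational(253925, 171216)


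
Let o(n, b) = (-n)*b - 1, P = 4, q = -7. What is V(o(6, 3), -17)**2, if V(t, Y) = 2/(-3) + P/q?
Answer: 676/441 ≈ 1.5329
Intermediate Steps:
o(n, b) = -1 - b*n (o(n, b) = -b*n - 1 = -1 - b*n)
V(t, Y) = -26/21 (V(t, Y) = 2/(-3) + 4/(-7) = 2*(-1/3) + 4*(-1/7) = -2/3 - 4/7 = -26/21)
V(o(6, 3), -17)**2 = (-26/21)**2 = 676/441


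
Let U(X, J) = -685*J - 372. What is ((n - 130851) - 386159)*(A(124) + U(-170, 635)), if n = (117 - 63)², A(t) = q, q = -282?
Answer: 223954255126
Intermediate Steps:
U(X, J) = -372 - 685*J
A(t) = -282
n = 2916 (n = 54² = 2916)
((n - 130851) - 386159)*(A(124) + U(-170, 635)) = ((2916 - 130851) - 386159)*(-282 + (-372 - 685*635)) = (-127935 - 386159)*(-282 + (-372 - 434975)) = -514094*(-282 - 435347) = -514094*(-435629) = 223954255126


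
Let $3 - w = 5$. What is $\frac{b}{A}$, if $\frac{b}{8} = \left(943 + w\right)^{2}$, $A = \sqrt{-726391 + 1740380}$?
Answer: $\frac{7083848 \sqrt{1013989}}{1013989} \approx 7034.8$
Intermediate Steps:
$w = -2$ ($w = 3 - 5 = -2$)
$A = \sqrt{1013989} \approx 1007.0$
$b = 7083848$ ($b = 8 \left(943 - 2\right)^{2} = 8 \cdot 941^{2} = 8 \cdot 885481 = 7083848$)
$\frac{b}{A} = \frac{7083848}{\sqrt{1013989}} = 7083848 \frac{\sqrt{1013989}}{1013989} = \frac{7083848 \sqrt{1013989}}{1013989}$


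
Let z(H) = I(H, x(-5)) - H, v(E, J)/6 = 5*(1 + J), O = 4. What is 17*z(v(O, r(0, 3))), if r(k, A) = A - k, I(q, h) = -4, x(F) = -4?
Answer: -2108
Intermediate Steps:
v(E, J) = 30 + 30*J (v(E, J) = 6*(5*(1 + J)) = 6*(5 + 5*J) = 30 + 30*J)
z(H) = -4 - H
17*z(v(O, r(0, 3))) = 17*(-4 - (30 + 30*(3 - 1*0))) = 17*(-4 - (30 + 30*(3 + 0))) = 17*(-4 - (30 + 30*3)) = 17*(-4 - (30 + 90)) = 17*(-4 - 1*120) = 17*(-4 - 120) = 17*(-124) = -2108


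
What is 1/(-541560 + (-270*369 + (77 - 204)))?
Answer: -1/641317 ≈ -1.5593e-6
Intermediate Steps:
1/(-541560 + (-270*369 + (77 - 204))) = 1/(-541560 + (-99630 - 127)) = 1/(-541560 - 99757) = 1/(-641317) = -1/641317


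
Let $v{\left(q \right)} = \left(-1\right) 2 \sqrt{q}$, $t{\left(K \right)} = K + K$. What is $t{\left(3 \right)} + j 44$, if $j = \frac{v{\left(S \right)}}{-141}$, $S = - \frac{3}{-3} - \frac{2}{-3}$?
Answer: $6 + \frac{88 \sqrt{15}}{423} \approx 6.8057$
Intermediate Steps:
$S = \frac{5}{3}$ ($S = \left(-3\right) \left(- \frac{1}{3}\right) - - \frac{2}{3} = 1 + \frac{2}{3} = \frac{5}{3} \approx 1.6667$)
$t{\left(K \right)} = 2 K$
$v{\left(q \right)} = - 2 \sqrt{q}$
$j = \frac{2 \sqrt{15}}{423}$ ($j = \frac{\left(-2\right) \sqrt{\frac{5}{3}}}{-141} = - 2 \frac{\sqrt{15}}{3} \left(- \frac{1}{141}\right) = - \frac{2 \sqrt{15}}{3} \left(- \frac{1}{141}\right) = \frac{2 \sqrt{15}}{423} \approx 0.018312$)
$t{\left(3 \right)} + j 44 = 2 \cdot 3 + \frac{2 \sqrt{15}}{423} \cdot 44 = 6 + \frac{88 \sqrt{15}}{423}$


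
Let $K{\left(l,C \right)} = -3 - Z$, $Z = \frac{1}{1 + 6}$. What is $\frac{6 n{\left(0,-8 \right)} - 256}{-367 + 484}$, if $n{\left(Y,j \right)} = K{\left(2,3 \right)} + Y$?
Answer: $- \frac{148}{63} \approx -2.3492$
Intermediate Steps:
$Z = \frac{1}{7} \approx 0.14286$
$K{\left(l,C \right)} = - \frac{22}{7}$ ($K{\left(l,C \right)} = -3 - \frac{1}{7} = - \frac{22}{7}$)
$n{\left(Y,j \right)} = - \frac{22}{7} + Y$
$\frac{6 n{\left(0,-8 \right)} - 256}{-367 + 484} = \frac{6 \left(- \frac{22}{7} + 0\right) - 256}{-367 + 484} = \frac{6 \left(- \frac{22}{7}\right) - 256}{117} = \left(- \frac{132}{7} - 256\right) \frac{1}{117} = \left(- \frac{1924}{7}\right) \frac{1}{117} = - \frac{148}{63}$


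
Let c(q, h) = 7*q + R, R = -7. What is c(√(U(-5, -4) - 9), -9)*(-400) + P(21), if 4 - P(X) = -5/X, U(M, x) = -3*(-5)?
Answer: 58889/21 - 2800*√6 ≈ -4054.3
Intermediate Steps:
U(M, x) = 15
c(q, h) = -7 + 7*q (c(q, h) = 7*q - 7 = -7 + 7*q)
P(X) = 4 + 5/X (P(X) = 4 - (-5)/X = 4 + 5/X)
c(√(U(-5, -4) - 9), -9)*(-400) + P(21) = (-7 + 7*√(15 - 9))*(-400) + (4 + 5/21) = (-7 + 7*√6)*(-400) + (4 + 5*(1/21)) = (2800 - 2800*√6) + (4 + 5/21) = (2800 - 2800*√6) + 89/21 = 58889/21 - 2800*√6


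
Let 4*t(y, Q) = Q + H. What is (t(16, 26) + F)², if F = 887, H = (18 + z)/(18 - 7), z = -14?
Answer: 386476281/484 ≈ 7.9851e+5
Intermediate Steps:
H = 4/11 (H = (18 - 14)/(18 - 7) = 4/11 ≈ 0.36364)
t(y, Q) = 1/11 + Q/4 (t(y, Q) = (Q + 4/11)/4 = (4/11 + Q)/4 = 1/11 + Q/4)
(t(16, 26) + F)² = ((1/11 + (¼)*26) + 887)² = ((1/11 + 13/2) + 887)² = (145/22 + 887)² = (19659/22)² = 386476281/484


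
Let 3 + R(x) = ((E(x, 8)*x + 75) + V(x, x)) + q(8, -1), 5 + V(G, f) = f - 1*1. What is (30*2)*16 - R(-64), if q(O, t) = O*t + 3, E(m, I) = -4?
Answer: 707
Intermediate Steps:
q(O, t) = 3 + O*t
V(G, f) = -6 + f (V(G, f) = -5 + (f - 1*1) = -5 + (f - 1) = -5 + (-1 + f) = -6 + f)
R(x) = 61 - 3*x (R(x) = -3 + (((-4*x + 75) + (-6 + x)) + (3 + 8*(-1))) = -3 + (((75 - 4*x) + (-6 + x)) + (3 - 8)) = -3 + ((69 - 3*x) - 5) = -3 + (64 - 3*x) = 61 - 3*x)
(30*2)*16 - R(-64) = (30*2)*16 - (61 - 3*(-64)) = 60*16 - (61 + 192) = 960 - 1*253 = 960 - 253 = 707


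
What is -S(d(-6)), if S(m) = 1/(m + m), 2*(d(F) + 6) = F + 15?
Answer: ⅓ ≈ 0.33333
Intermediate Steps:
d(F) = 3/2 + F/2 (d(F) = -6 + (F + 15)/2 = -6 + (15 + F)/2 = -6 + (15/2 + F/2) = 3/2 + F/2)
S(m) = 1/(2*m)
-S(d(-6)) = -1/(2*(3/2 + (½)*(-6))) = -1/(2*(3/2 - 3)) = -1/(2*(-3/2)) = -(-2)/(2*3) = -1*(-⅓) = ⅓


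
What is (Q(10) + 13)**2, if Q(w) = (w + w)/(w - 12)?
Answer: 9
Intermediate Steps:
Q(w) = 2*w/(-12 + w) (Q(w) = (2*w)/(-12 + w) = 2*w/(-12 + w))
(Q(10) + 13)**2 = (2*10/(-12 + 10) + 13)**2 = (2*10/(-2) + 13)**2 = (2*10*(-1/2) + 13)**2 = (-10 + 13)**2 = 3**2 = 9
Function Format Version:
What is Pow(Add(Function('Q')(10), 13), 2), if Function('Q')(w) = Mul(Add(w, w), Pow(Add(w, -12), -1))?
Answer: 9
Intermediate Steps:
Function('Q')(w) = Mul(2, w, Pow(Add(-12, w), -1)) (Function('Q')(w) = Mul(Mul(2, w), Pow(Add(-12, w), -1)) = Mul(2, w, Pow(Add(-12, w), -1)))
Pow(Add(Function('Q')(10), 13), 2) = Pow(Add(Mul(2, 10, Pow(Add(-12, 10), -1)), 13), 2) = Pow(Add(Mul(2, 10, Pow(-2, -1)), 13), 2) = Pow(Add(Mul(2, 10, Rational(-1, 2)), 13), 2) = Pow(Add(-10, 13), 2) = Pow(3, 2) = 9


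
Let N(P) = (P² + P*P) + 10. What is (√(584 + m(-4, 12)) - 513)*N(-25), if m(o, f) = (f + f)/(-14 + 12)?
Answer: -646380 + 2520*√143 ≈ -6.1625e+5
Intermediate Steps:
m(o, f) = -f (m(o, f) = (2*f)/(-2) = (2*f)*(-½) = -f)
N(P) = 10 + 2*P² (N(P) = (P² + P²) + 10 = 2*P² + 10 = 10 + 2*P²)
(√(584 + m(-4, 12)) - 513)*N(-25) = (√(584 - 1*12) - 513)*(10 + 2*(-25)²) = (√(584 - 12) - 513)*(10 + 2*625) = (√572 - 513)*(10 + 1250) = (2*√143 - 513)*1260 = (-513 + 2*√143)*1260 = -646380 + 2520*√143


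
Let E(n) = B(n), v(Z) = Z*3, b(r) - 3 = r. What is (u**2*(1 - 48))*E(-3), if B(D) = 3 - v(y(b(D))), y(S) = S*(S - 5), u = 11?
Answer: -17061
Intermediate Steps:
b(r) = 3 + r
y(S) = S*(-5 + S)
v(Z) = 3*Z
B(D) = 3 - 3*(-2 + D)*(3 + D) (B(D) = 3 - 3*(3 + D)*(-5 + (3 + D)) = 3 - 3*(3 + D)*(-2 + D) = 3 - 3*(-2 + D)*(3 + D))
E(n) = 21 - 3*n - 3*n**2
(u**2*(1 - 48))*E(-3) = (11**2*(1 - 48))*(21 - 3*(-3) - 3*(-3)**2) = (121*(-47))*(21 + 9 - 3*9) = -5687*(21 + 9 - 27) = -5687*3 = -17061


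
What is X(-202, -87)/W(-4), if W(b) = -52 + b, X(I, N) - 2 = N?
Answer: 85/56 ≈ 1.5179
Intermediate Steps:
X(I, N) = 2 + N
X(-202, -87)/W(-4) = (2 - 87)/(-52 - 4) = -85/(-56) = -85*(-1/56) = 85/56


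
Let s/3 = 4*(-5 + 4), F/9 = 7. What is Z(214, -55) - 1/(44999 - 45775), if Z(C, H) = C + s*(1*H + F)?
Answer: 91569/776 ≈ 118.00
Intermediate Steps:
F = 63 (F = 9*7 = 63)
s = -12 (s = 3*(4*(-5 + 4)) = 3*(4*(-1)) = 3*(-4) = -12)
Z(C, H) = -756 + C - 12*H (Z(C, H) = C - 12*(1*H + 63) = C - 12*(H + 63) = C - 12*(63 + H) = C + (-756 - 12*H) = -756 + C - 12*H)
Z(214, -55) - 1/(44999 - 45775) = (-756 + 214 - 12*(-55)) - 1/(44999 - 45775) = (-756 + 214 + 660) - 1/(-776) = 118 - 1*(-1/776) = 118 + 1/776 = 91569/776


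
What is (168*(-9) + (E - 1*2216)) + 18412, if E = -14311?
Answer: 373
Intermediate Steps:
(168*(-9) + (E - 1*2216)) + 18412 = (168*(-9) + (-14311 - 1*2216)) + 18412 = (-1512 + (-14311 - 2216)) + 18412 = (-1512 - 16527) + 18412 = -18039 + 18412 = 373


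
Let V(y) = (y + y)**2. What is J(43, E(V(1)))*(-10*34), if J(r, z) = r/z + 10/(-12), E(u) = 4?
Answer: -10115/3 ≈ -3371.7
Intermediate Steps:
V(y) = 4*y**2 (V(y) = (2*y)**2 = 4*y**2)
J(r, z) = -5/6 + r/z (J(r, z) = r/z + 10*(-1/12) = r/z - 5/6 = -5/6 + r/z)
J(43, E(V(1)))*(-10*34) = (-5/6 + 43/4)*(-10*34) = (-5/6 + 43*(1/4))*(-340) = (-5/6 + 43/4)*(-340) = (119/12)*(-340) = -10115/3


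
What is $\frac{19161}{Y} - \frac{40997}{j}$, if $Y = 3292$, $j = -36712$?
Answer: $\frac{209600189}{30213976} \approx 6.9372$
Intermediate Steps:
$\frac{19161}{Y} - \frac{40997}{j} = \frac{19161}{3292} - \frac{40997}{-36712} = 19161 \cdot \frac{1}{3292} - - \frac{40997}{36712} = \frac{19161}{3292} + \frac{40997}{36712} = \frac{209600189}{30213976}$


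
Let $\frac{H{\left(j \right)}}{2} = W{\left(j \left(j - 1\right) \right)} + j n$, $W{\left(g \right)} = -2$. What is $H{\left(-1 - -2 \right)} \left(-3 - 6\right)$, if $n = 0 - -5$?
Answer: $-54$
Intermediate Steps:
$n = 5$ ($n = 0 + 5 = 5$)
$H{\left(j \right)} = -4 + 10 j$ ($H{\left(j \right)} = 2 \left(-2 + j 5\right) = 2 \left(-2 + 5 j\right) = -4 + 10 j$)
$H{\left(-1 - -2 \right)} \left(-3 - 6\right) = \left(-4 + 10 \left(-1 - -2\right)\right) \left(-3 - 6\right) = \left(-4 + 10 \left(-1 + 2\right)\right) \left(-9\right) = \left(-4 + 10 \cdot 1\right) \left(-9\right) = \left(-4 + 10\right) \left(-9\right) = 6 \left(-9\right) = -54$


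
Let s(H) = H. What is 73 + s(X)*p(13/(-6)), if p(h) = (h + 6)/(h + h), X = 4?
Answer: 903/13 ≈ 69.462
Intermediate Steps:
p(h) = (6 + h)/(2*h) (p(h) = (6 + h)/((2*h)) = (6 + h)*(1/(2*h)) = (6 + h)/(2*h))
73 + s(X)*p(13/(-6)) = 73 + 4*((6 + 13/(-6))/(2*((13/(-6))))) = 73 + 4*((6 + 13*(-⅙))/(2*((13*(-⅙))))) = 73 + 4*((6 - 13/6)/(2*(-13/6))) = 73 + 4*((½)*(-6/13)*(23/6)) = 73 + 4*(-23/26) = 73 - 46/13 = 903/13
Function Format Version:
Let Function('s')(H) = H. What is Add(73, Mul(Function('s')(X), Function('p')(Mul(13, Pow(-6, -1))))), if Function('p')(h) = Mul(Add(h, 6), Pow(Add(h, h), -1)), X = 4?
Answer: Rational(903, 13) ≈ 69.462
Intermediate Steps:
Function('p')(h) = Mul(Rational(1, 2), Pow(h, -1), Add(6, h)) (Function('p')(h) = Mul(Add(6, h), Pow(Mul(2, h), -1)) = Mul(Add(6, h), Mul(Rational(1, 2), Pow(h, -1))) = Mul(Rational(1, 2), Pow(h, -1), Add(6, h)))
Add(73, Mul(Function('s')(X), Function('p')(Mul(13, Pow(-6, -1))))) = Add(73, Mul(4, Mul(Rational(1, 2), Pow(Mul(13, Pow(-6, -1)), -1), Add(6, Mul(13, Pow(-6, -1)))))) = Add(73, Mul(4, Mul(Rational(1, 2), Pow(Mul(13, Rational(-1, 6)), -1), Add(6, Mul(13, Rational(-1, 6)))))) = Add(73, Mul(4, Mul(Rational(1, 2), Pow(Rational(-13, 6), -1), Add(6, Rational(-13, 6))))) = Add(73, Mul(4, Mul(Rational(1, 2), Rational(-6, 13), Rational(23, 6)))) = Add(73, Mul(4, Rational(-23, 26))) = Add(73, Rational(-46, 13)) = Rational(903, 13)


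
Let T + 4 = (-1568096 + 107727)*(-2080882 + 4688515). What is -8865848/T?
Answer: 8865848/3808106396581 ≈ 2.3282e-6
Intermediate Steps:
T = -3808106396581 (T = -4 + (-1568096 + 107727)*(-2080882 + 4688515) = -4 - 1460369*2607633 = -4 - 3808106396577 = -3808106396581)
-8865848/T = -8865848/(-3808106396581) = -8865848*(-1/3808106396581) = 8865848/3808106396581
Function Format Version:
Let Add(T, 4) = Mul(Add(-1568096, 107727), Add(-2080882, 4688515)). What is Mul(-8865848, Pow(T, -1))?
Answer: Rational(8865848, 3808106396581) ≈ 2.3282e-6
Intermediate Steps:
T = -3808106396581 (T = Add(-4, Mul(Add(-1568096, 107727), Add(-2080882, 4688515))) = Add(-4, Mul(-1460369, 2607633)) = Add(-4, -3808106396577) = -3808106396581)
Mul(-8865848, Pow(T, -1)) = Mul(-8865848, Pow(-3808106396581, -1)) = Mul(-8865848, Rational(-1, 3808106396581)) = Rational(8865848, 3808106396581)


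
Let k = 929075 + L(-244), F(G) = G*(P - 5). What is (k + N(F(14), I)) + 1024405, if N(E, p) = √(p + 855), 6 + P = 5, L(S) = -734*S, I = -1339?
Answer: 2132576 + 22*I ≈ 2.1326e+6 + 22.0*I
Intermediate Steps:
P = -1 (P = -6 + 5 = -1)
F(G) = -6*G (F(G) = G*(-1 - 5) = G*(-6) = -6*G)
N(E, p) = √(855 + p)
k = 1108171 (k = 929075 - 734*(-244) = 929075 + 179096 = 1108171)
(k + N(F(14), I)) + 1024405 = (1108171 + √(855 - 1339)) + 1024405 = (1108171 + √(-484)) + 1024405 = (1108171 + 22*I) + 1024405 = 2132576 + 22*I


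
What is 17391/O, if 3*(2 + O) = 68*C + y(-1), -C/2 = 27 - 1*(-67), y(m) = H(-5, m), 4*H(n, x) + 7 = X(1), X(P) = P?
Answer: -104346/25583 ≈ -4.0787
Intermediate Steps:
H(n, x) = -3/2 (H(n, x) = -7/4 + (1/4)*1 = -7/4 + 1/4 = -3/2)
y(m) = -3/2
C = -188 (C = -2*(27 - 1*(-67)) = -2*(27 + 67) = -2*94 = -188)
O = -25583/6 (O = -2 + (68*(-188) - 3/2)/3 = -2 + (-12784 - 3/2)/3 = -2 + (1/3)*(-25571/2) = -2 - 25571/6 = -25583/6 ≈ -4263.8)
17391/O = 17391/(-25583/6) = 17391*(-6/25583) = -104346/25583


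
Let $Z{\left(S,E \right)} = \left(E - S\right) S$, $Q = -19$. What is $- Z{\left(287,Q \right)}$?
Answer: $87822$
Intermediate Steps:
$Z{\left(S,E \right)} = S \left(E - S\right)$
$- Z{\left(287,Q \right)} = - 287 \left(-19 - 287\right) = - 287 \left(-306\right) = \left(-1\right) \left(-87822\right) = 87822$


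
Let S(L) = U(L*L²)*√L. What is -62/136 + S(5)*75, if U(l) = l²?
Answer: -31/68 + 1171875*√5 ≈ 2.6204e+6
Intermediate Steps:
S(L) = L^(13/2) (S(L) = (L*L²)²*√L = (L³)²*√L = L⁶*√L = L^(13/2))
-62/136 + S(5)*75 = -62/136 + 5^(13/2)*75 = -62*1/136 + (15625*√5)*75 = -31/68 + 1171875*√5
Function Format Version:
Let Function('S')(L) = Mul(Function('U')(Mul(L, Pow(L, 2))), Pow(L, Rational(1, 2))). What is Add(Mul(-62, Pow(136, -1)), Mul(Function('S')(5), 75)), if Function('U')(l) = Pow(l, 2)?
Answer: Add(Rational(-31, 68), Mul(1171875, Pow(5, Rational(1, 2)))) ≈ 2.6204e+6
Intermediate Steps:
Function('S')(L) = Pow(L, Rational(13, 2)) (Function('S')(L) = Mul(Pow(Mul(L, Pow(L, 2)), 2), Pow(L, Rational(1, 2))) = Mul(Pow(Pow(L, 3), 2), Pow(L, Rational(1, 2))) = Mul(Pow(L, 6), Pow(L, Rational(1, 2))) = Pow(L, Rational(13, 2)))
Add(Mul(-62, Pow(136, -1)), Mul(Function('S')(5), 75)) = Add(Mul(-62, Pow(136, -1)), Mul(Pow(5, Rational(13, 2)), 75)) = Add(Mul(-62, Rational(1, 136)), Mul(Mul(15625, Pow(5, Rational(1, 2))), 75)) = Add(Rational(-31, 68), Mul(1171875, Pow(5, Rational(1, 2))))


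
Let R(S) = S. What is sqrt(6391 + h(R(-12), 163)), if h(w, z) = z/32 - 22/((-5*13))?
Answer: sqrt(1729595270)/520 ≈ 79.978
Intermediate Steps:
h(w, z) = 22/65 + z/32 (h(w, z) = z*(1/32) - 22/(-65) = z/32 - 22*(-1/65) = z/32 + 22/65 = 22/65 + z/32)
sqrt(6391 + h(R(-12), 163)) = sqrt(6391 + (22/65 + (1/32)*163)) = sqrt(6391 + (22/65 + 163/32)) = sqrt(6391 + 11299/2080) = sqrt(13304579/2080) = sqrt(1729595270)/520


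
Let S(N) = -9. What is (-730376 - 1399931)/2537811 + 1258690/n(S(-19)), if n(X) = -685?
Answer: -639155317577/347680107 ≈ -1838.3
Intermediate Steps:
(-730376 - 1399931)/2537811 + 1258690/n(S(-19)) = (-730376 - 1399931)/2537811 + 1258690/(-685) = -2130307*1/2537811 + 1258690*(-1/685) = -2130307/2537811 - 251738/137 = -639155317577/347680107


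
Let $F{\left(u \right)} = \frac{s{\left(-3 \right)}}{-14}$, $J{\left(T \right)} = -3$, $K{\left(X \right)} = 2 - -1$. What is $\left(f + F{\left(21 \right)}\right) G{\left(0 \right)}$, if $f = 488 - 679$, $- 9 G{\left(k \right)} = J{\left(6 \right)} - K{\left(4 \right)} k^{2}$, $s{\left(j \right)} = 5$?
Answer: $- \frac{893}{14} \approx -63.786$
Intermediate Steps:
$K{\left(X \right)} = 3$ ($K{\left(X \right)} = 2 + 1 = 3$)
$G{\left(k \right)} = \frac{1}{3} + \frac{k^{2}}{3}$ ($G{\left(k \right)} = - \frac{-3 - 3 k^{2}}{9} = \frac{1}{3} + \frac{k^{2}}{3}$)
$f = -191$ ($f = 488 - 679 = -191$)
$F{\left(u \right)} = - \frac{5}{14}$ ($F{\left(u \right)} = \frac{5}{-14} = 5 \left(- \frac{1}{14}\right) = - \frac{5}{14}$)
$\left(f + F{\left(21 \right)}\right) G{\left(0 \right)} = \left(-191 - \frac{5}{14}\right) \left(\frac{1}{3} + \frac{0^{2}}{3}\right) = - \frac{2679 \left(\frac{1}{3} + \frac{1}{3} \cdot 0\right)}{14} = - \frac{2679 \left(\frac{1}{3} + 0\right)}{14} = \left(- \frac{2679}{14}\right) \frac{1}{3} = - \frac{893}{14}$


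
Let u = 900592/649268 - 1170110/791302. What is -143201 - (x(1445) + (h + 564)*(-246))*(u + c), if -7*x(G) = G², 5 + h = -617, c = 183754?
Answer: 3351680075055578439950/64220883367 ≈ 5.2190e+10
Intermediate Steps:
h = -622 (h = -5 - 617 = -622)
u = -5884341087/64220883367 (u = 900592*(1/649268) - 1170110*1/791302 = 225148/162317 - 585055/395651 = -5884341087/64220883367 ≈ -0.091627)
x(G) = -G²/7
-143201 - (x(1445) + (h + 564)*(-246))*(u + c) = -143201 - (-⅐*1445² + (-622 + 564)*(-246))*(-5884341087/64220883367 + 183754) = -143201 - (-⅐*2088025 - 58*(-246))*11800838317878631/64220883367 = -143201 - (-2088025/7 + 14268)*11800838317878631/64220883367 = -143201 - (-1988149)*11800838317878631/(7*64220883367) = -143201 - 1*(-3351689271550297477717/64220883367) = -143201 + 3351689271550297477717/64220883367 = 3351680075055578439950/64220883367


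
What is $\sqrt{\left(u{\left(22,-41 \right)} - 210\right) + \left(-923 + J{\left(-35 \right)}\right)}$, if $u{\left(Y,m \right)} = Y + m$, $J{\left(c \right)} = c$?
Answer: $i \sqrt{1187} \approx 34.453 i$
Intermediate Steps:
$\sqrt{\left(u{\left(22,-41 \right)} - 210\right) + \left(-923 + J{\left(-35 \right)}\right)} = \sqrt{\left(\left(22 - 41\right) - 210\right) - 958} = \sqrt{\left(-19 - 210\right) - 958} = \sqrt{-229 - 958} = \sqrt{-1187} = i \sqrt{1187}$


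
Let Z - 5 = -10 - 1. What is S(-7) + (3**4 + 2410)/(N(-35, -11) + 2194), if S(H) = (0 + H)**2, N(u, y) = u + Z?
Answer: 107988/2153 ≈ 50.157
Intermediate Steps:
Z = -6 (Z = 5 + (-10 - 1) = 5 - 11 = -6)
N(u, y) = -6 + u (N(u, y) = u - 6 = -6 + u)
S(H) = H**2
S(-7) + (3**4 + 2410)/(N(-35, -11) + 2194) = (-7)**2 + (3**4 + 2410)/((-6 - 35) + 2194) = 49 + (81 + 2410)/(-41 + 2194) = 49 + 2491/2153 = 107988/2153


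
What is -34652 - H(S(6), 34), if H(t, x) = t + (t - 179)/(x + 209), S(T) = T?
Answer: -8421721/243 ≈ -34657.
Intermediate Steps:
H(t, x) = t + (-179 + t)/(209 + x)
-34652 - H(S(6), 34) = -34652 - (-179 + 210*6 + 6*34)/(209 + 34) = -34652 - (-179 + 1260 + 204)/243 = -34652 - 1285/243 = -8421721/243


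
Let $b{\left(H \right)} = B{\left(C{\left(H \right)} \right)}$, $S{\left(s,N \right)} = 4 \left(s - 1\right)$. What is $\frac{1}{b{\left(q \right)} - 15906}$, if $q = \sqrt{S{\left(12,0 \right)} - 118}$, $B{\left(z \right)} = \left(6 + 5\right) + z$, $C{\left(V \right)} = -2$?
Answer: $- \frac{1}{15897} \approx -6.2905 \cdot 10^{-5}$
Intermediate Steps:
$S{\left(s,N \right)} = -4 + 4 s$ ($S{\left(s,N \right)} = 4 \left(-1 + s\right) = -4 + 4 s$)
$B{\left(z \right)} = 11 + z$
$q = i \sqrt{74}$ ($q = \sqrt{\left(-4 + 4 \cdot 12\right) - 118} = \sqrt{\left(-4 + 48\right) - 118} = \sqrt{44 - 118} = \sqrt{-74} = i \sqrt{74} \approx 8.6023 i$)
$b{\left(H \right)} = 9$ ($b{\left(H \right)} = 11 - 2 = 9$)
$\frac{1}{b{\left(q \right)} - 15906} = \frac{1}{9 - 15906} = \frac{1}{-15897} = - \frac{1}{15897}$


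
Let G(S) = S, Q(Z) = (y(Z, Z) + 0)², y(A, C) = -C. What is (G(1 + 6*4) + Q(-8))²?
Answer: 7921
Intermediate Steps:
Q(Z) = Z² (Q(Z) = (-Z + 0)² = (-Z)² = Z²)
(G(1 + 6*4) + Q(-8))² = ((1 + 6*4) + (-8)²)² = ((1 + 24) + 64)² = (25 + 64)² = 89² = 7921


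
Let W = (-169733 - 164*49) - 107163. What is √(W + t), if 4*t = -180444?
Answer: I*√330043 ≈ 574.49*I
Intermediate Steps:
t = -45111 (t = (¼)*(-180444) = -45111)
W = -284932 (W = (-169733 - 8036) - 107163 = -177769 - 107163 = -284932)
√(W + t) = √(-284932 - 45111) = √(-330043) = I*√330043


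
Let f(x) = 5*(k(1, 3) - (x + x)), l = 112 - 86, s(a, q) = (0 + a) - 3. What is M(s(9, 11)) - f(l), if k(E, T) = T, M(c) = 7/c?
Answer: 1477/6 ≈ 246.17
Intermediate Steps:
s(a, q) = -3 + a (s(a, q) = a - 3 = -3 + a)
l = 26
f(x) = 15 - 10*x (f(x) = 5*(3 - (x + x)) = 5*(3 - 2*x) = 15 - 10*x)
M(s(9, 11)) - f(l) = 7/(-3 + 9) - (15 - 10*26) = 7/6 - (15 - 260) = 7*(1/6) - 1*(-245) = 7/6 + 245 = 1477/6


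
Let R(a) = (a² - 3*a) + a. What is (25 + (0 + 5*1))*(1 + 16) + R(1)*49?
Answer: 461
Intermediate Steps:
R(a) = a² - 2*a
(25 + (0 + 5*1))*(1 + 16) + R(1)*49 = (25 + (0 + 5*1))*(1 + 16) + (1*(-2 + 1))*49 = (25 + (0 + 5))*17 + (1*(-1))*49 = (25 + 5)*17 - 1*49 = 30*17 - 49 = 510 - 49 = 461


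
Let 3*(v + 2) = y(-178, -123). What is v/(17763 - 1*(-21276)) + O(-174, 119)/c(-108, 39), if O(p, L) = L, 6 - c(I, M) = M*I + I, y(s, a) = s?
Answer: 625759/24126102 ≈ 0.025937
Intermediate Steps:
v = -184/3 (v = -2 + (⅓)*(-178) = -2 - 178/3 = -184/3 ≈ -61.333)
c(I, M) = 6 - I - I*M (c(I, M) = 6 - (M*I + I) = 6 - (I*M + I) = 6 - (I + I*M) = 6 + (-I - I*M) = 6 - I - I*M)
v/(17763 - 1*(-21276)) + O(-174, 119)/c(-108, 39) = -184/(3*(17763 - 1*(-21276))) + 119/(6 - 1*(-108) - 1*(-108)*39) = -184/(3*(17763 + 21276)) + 119/(6 + 108 + 4212) = -184/3/39039 + 119/4326 = -184/3*1/39039 + 119*(1/4326) = -184/117117 + 17/618 = 625759/24126102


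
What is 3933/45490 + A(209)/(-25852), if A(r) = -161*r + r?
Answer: 405715379/294001870 ≈ 1.3800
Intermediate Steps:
A(r) = -160*r
3933/45490 + A(209)/(-25852) = 3933/45490 - 160*209/(-25852) = 3933*(1/45490) - 33440*(-1/25852) = 3933/45490 + 8360/6463 = 405715379/294001870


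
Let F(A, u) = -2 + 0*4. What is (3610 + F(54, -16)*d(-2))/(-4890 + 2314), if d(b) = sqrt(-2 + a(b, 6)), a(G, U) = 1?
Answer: -1805/1288 + I/1288 ≈ -1.4014 + 0.0007764*I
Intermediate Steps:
F(A, u) = -2 (F(A, u) = -2 + 0 = -2)
d(b) = I (d(b) = sqrt(-2 + 1) = sqrt(-1) = I)
(3610 + F(54, -16)*d(-2))/(-4890 + 2314) = (3610 - 2*I)/(-4890 + 2314) = (3610 - 2*I)/(-2576) = (3610 - 2*I)*(-1/2576) = -1805/1288 + I/1288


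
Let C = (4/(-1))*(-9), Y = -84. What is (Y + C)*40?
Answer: -1920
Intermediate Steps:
C = 36 (C = (4*(-1))*(-9) = -4*(-9) = 36)
(Y + C)*40 = (-84 + 36)*40 = -48*40 = -1920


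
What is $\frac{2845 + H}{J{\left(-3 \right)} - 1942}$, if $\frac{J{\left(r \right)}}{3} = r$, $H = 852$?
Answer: $- \frac{3697}{1951} \approx -1.8949$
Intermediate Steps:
$J{\left(r \right)} = 3 r$
$\frac{2845 + H}{J{\left(-3 \right)} - 1942} = \frac{2845 + 852}{3 \left(-3\right) - 1942} = \frac{3697}{-9 - 1942} = \frac{3697}{-1951} = 3697 \left(- \frac{1}{1951}\right) = - \frac{3697}{1951}$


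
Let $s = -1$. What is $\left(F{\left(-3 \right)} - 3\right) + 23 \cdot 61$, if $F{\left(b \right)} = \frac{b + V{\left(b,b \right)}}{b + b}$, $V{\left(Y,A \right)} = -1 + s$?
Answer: $\frac{8405}{6} \approx 1400.8$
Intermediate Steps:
$V{\left(Y,A \right)} = -2$ ($V{\left(Y,A \right)} = -1 - 1 = -2$)
$F{\left(b \right)} = \frac{-2 + b}{2 b}$ ($F{\left(b \right)} = \frac{b - 2}{b + b} = \frac{-2 + b}{2 b}$)
$\left(F{\left(-3 \right)} - 3\right) + 23 \cdot 61 = \left(\frac{-2 - 3}{2 \left(-3\right)} - 3\right) + 23 \cdot 61 = \left(\frac{1}{2} \left(- \frac{1}{3}\right) \left(-5\right) - 3\right) + 1403 = \left(\frac{5}{6} - 3\right) + 1403 = - \frac{13}{6} + 1403 = \frac{8405}{6}$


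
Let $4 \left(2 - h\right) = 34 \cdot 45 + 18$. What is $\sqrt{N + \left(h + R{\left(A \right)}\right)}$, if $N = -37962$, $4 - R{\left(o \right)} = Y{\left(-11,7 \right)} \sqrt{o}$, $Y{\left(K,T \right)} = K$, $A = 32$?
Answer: $\sqrt{-38343 + 44 \sqrt{2}} \approx 195.65 i$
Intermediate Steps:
$h = -385$ ($h = 2 - \frac{34 \cdot 45 + 18}{4} = 2 - \frac{1530 + 18}{4} = 2 - 387 = -385$)
$R{\left(o \right)} = 4 + 11 \sqrt{o}$ ($R{\left(o \right)} = 4 - - 11 \sqrt{o} = 4 + 11 \sqrt{o}$)
$\sqrt{N + \left(h + R{\left(A \right)}\right)} = \sqrt{-37962 - \left(381 - 44 \sqrt{2}\right)} = \sqrt{-38343 + 44 \sqrt{2}}$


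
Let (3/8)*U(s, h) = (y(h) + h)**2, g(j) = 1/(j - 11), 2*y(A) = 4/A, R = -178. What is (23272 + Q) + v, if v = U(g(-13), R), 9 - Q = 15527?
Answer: 730754498/7921 ≈ 92255.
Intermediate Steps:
Q = -15518 (Q = 9 - 1*15527 = 9 - 15527 = -15518)
y(A) = 2/A (y(A) = (4/A)/2 = 2/A)
g(j) = 1/(-11 + j)
U(s, h) = 8*(h + 2/h)**2/3 (U(s, h) = 8*(2/h + h)**2/3 = 8*(h + 2/h)**2/3)
v = 669335064/7921 (v = (8/3)*(2 + (-178)**2)**2/(-178)**2 = (8/3)*(1/31684)*(2 + 31684)**2 = (8/3)*(1/31684)*31686**2 = (8/3)*(1/31684)*1004002596 = 669335064/7921 ≈ 84501.)
(23272 + Q) + v = (23272 - 15518) + 669335064/7921 = 7754 + 669335064/7921 = 730754498/7921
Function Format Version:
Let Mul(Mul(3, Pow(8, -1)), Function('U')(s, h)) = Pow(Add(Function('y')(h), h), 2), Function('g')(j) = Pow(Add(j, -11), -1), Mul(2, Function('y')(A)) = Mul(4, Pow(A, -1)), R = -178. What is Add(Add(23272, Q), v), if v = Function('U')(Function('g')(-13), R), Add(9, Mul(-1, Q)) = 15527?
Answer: Rational(730754498, 7921) ≈ 92255.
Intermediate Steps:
Q = -15518 (Q = Add(9, Mul(-1, 15527)) = Add(9, -15527) = -15518)
Function('y')(A) = Mul(2, Pow(A, -1)) (Function('y')(A) = Mul(Rational(1, 2), Mul(4, Pow(A, -1))) = Mul(2, Pow(A, -1)))
Function('g')(j) = Pow(Add(-11, j), -1)
Function('U')(s, h) = Mul(Rational(8, 3), Pow(Add(h, Mul(2, Pow(h, -1))), 2)) (Function('U')(s, h) = Mul(Rational(8, 3), Pow(Add(Mul(2, Pow(h, -1)), h), 2)) = Mul(Rational(8, 3), Pow(Add(h, Mul(2, Pow(h, -1))), 2)))
v = Rational(669335064, 7921) (v = Mul(Rational(8, 3), Pow(-178, -2), Pow(Add(2, Pow(-178, 2)), 2)) = Mul(Rational(8, 3), Rational(1, 31684), Pow(Add(2, 31684), 2)) = Mul(Rational(8, 3), Rational(1, 31684), Pow(31686, 2)) = Mul(Rational(8, 3), Rational(1, 31684), 1004002596) = Rational(669335064, 7921) ≈ 84501.)
Add(Add(23272, Q), v) = Add(Add(23272, -15518), Rational(669335064, 7921)) = Add(7754, Rational(669335064, 7921)) = Rational(730754498, 7921)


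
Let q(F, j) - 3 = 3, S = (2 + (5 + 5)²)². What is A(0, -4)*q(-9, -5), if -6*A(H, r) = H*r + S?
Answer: -10404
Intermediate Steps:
S = 10404 (S = (2 + 10²)² = (2 + 100)² = 102² = 10404)
q(F, j) = 6 (q(F, j) = 3 + 3 = 6)
A(H, r) = -1734 - H*r/6 (A(H, r) = -(H*r + 10404)/6 = -(10404 + H*r)/6 = -1734 - H*r/6)
A(0, -4)*q(-9, -5) = (-1734 - ⅙*0*(-4))*6 = (-1734 + 0)*6 = -1734*6 = -10404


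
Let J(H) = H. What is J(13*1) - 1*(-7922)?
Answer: 7935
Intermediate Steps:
J(13*1) - 1*(-7922) = 13*1 - 1*(-7922) = 13 + 7922 = 7935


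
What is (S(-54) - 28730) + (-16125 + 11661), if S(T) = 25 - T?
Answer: -33115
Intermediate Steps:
(S(-54) - 28730) + (-16125 + 11661) = ((25 - 1*(-54)) - 28730) + (-16125 + 11661) = ((25 + 54) - 28730) - 4464 = (79 - 28730) - 4464 = -28651 - 4464 = -33115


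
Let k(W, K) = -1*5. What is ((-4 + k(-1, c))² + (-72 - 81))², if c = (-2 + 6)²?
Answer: 5184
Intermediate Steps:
c = 16 (c = 4² = 16)
k(W, K) = -5
((-4 + k(-1, c))² + (-72 - 81))² = ((-4 - 5)² + (-72 - 81))² = ((-9)² - 153)² = (81 - 153)² = (-72)² = 5184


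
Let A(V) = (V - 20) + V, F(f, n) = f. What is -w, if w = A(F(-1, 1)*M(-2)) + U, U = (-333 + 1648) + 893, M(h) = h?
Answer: -2192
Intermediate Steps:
U = 2208 (U = 1315 + 893 = 2208)
A(V) = -20 + 2*V (A(V) = (-20 + V) + V = -20 + 2*V)
w = 2192 (w = (-20 + 2*(-1*(-2))) + 2208 = (-20 + 2*2) + 2208 = (-20 + 4) + 2208 = -16 + 2208 = 2192)
-w = -1*2192 = -2192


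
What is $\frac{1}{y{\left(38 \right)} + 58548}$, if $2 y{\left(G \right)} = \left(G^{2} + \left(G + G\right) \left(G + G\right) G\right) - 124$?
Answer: $\frac{1}{168952} \approx 5.9188 \cdot 10^{-6}$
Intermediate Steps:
$y{\left(G \right)} = -62 + \frac{G^{2}}{2} + 2 G^{3}$ ($y{\left(G \right)} = \frac{\left(G^{2} + \left(G + G\right) \left(G + G\right) G\right) - 124}{2} = \frac{\left(G^{2} + 2 G 2 G G\right) - 124}{2} = \frac{\left(G^{2} + 4 G^{2} G\right) - 124}{2} = \frac{\left(G^{2} + 4 G^{3}\right) - 124}{2} = \frac{-124 + G^{2} + 4 G^{3}}{2} = -62 + \frac{G^{2}}{2} + 2 G^{3}$)
$\frac{1}{y{\left(38 \right)} + 58548} = \frac{1}{\left(-62 + \frac{38^{2}}{2} + 2 \cdot 38^{3}\right) + 58548} = \frac{1}{\left(-62 + \frac{1}{2} \cdot 1444 + 2 \cdot 54872\right) + 58548} = \frac{1}{\left(-62 + 722 + 109744\right) + 58548} = \frac{1}{110404 + 58548} = \frac{1}{168952}$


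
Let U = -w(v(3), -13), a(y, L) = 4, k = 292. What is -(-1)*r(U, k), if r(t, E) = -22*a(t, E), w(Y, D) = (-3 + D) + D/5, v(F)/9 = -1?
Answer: -88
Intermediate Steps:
v(F) = -9 (v(F) = 9*(-1) = -9)
w(Y, D) = -3 + 6*D/5 (w(Y, D) = (-3 + D) + D*(⅕) = (-3 + D) + D/5 = -3 + 6*D/5)
U = 93/5 (U = -(-3 + (6/5)*(-13)) = -(-3 - 78/5) = -1*(-93/5) = 93/5 ≈ 18.600)
r(t, E) = -88 (r(t, E) = -22*4 = -88)
-(-1)*r(U, k) = -(-1)*(-88) = -1*88 = -88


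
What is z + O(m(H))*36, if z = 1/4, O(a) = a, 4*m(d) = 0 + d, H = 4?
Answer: 145/4 ≈ 36.250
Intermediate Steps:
m(d) = d/4 (m(d) = (0 + d)/4 = d/4)
z = 1/4 ≈ 0.25000
z + O(m(H))*36 = 1/4 + ((1/4)*4)*36 = 1/4 + 1*36 = 1/4 + 36 = 145/4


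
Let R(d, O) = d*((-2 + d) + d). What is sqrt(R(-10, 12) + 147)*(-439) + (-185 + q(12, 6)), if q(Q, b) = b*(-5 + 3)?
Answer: -197 - 439*sqrt(367) ≈ -8607.0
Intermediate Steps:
R(d, O) = d*(-2 + 2*d)
q(Q, b) = -2*b (q(Q, b) = b*(-2) = -2*b)
sqrt(R(-10, 12) + 147)*(-439) + (-185 + q(12, 6)) = sqrt(2*(-10)*(-1 - 10) + 147)*(-439) + (-185 - 2*6) = sqrt(2*(-10)*(-11) + 147)*(-439) + (-185 - 12) = sqrt(220 + 147)*(-439) - 197 = sqrt(367)*(-439) - 197 = -439*sqrt(367) - 197 = -197 - 439*sqrt(367)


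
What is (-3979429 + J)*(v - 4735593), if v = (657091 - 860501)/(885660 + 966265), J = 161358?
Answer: 6696868486400799077/370385 ≈ 1.8081e+13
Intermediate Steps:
v = -40682/370385 (v = -203410/1851925 = -203410*1/1851925 = -40682/370385 ≈ -0.10984)
(-3979429 + J)*(v - 4735593) = (-3979429 + 161358)*(-40682/370385 - 4735593) = -3818071*(-1753992653987/370385) = 6696868486400799077/370385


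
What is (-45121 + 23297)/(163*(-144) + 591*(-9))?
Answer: 21824/28791 ≈ 0.75801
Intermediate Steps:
(-45121 + 23297)/(163*(-144) + 591*(-9)) = -21824/(-23472 - 5319) = -21824/(-28791) = -21824*(-1/28791) = 21824/28791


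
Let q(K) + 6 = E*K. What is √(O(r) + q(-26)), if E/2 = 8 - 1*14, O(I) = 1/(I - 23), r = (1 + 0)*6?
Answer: √88417/17 ≈ 17.491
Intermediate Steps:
r = 6 (r = 1*6 = 6)
O(I) = 1/(-23 + I)
E = -12 (E = 2*(8 - 1*14) = 2*(8 - 14) = 2*(-6) = -12)
q(K) = -6 - 12*K
√(O(r) + q(-26)) = √(1/(-23 + 6) + (-6 - 12*(-26))) = √(1/(-17) + (-6 + 312)) = √(-1/17 + 306) = √(5201/17) = √88417/17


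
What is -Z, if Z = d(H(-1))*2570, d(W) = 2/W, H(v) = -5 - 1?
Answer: 2570/3 ≈ 856.67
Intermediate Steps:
H(v) = -6
Z = -2570/3 (Z = (2/(-6))*2570 = (2*(-⅙))*2570 = -⅓*2570 = -2570/3 ≈ -856.67)
-Z = -1*(-2570/3) = 2570/3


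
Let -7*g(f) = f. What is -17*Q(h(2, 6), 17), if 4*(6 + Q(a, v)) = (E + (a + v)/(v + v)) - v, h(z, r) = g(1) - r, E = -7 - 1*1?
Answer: 5793/28 ≈ 206.89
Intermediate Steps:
g(f) = -f/7
E = -8 (E = -7 - 1 = -8)
h(z, r) = -⅐ - r (h(z, r) = -⅐*1 - r = -⅐ - r)
Q(a, v) = -8 - v/4 + (a + v)/(8*v) (Q(a, v) = -6 + ((-8 + (a + v)/(v + v)) - v)/4 = -6 + ((-8 + (a + v)/((2*v))) - v)/4 = -6 + ((-8 + (a + v)*(1/(2*v))) - v)/4 = -6 + ((-8 + (a + v)/(2*v)) - v)/4 = -6 + (-8 - v + (a + v)/(2*v))/4 = -6 + (-2 - v/4 + (a + v)/(8*v)) = -8 - v/4 + (a + v)/(8*v))
-17*Q(h(2, 6), 17) = -17*((-⅐ - 1*6) - 1*17*(63 + 2*17))/(8*17) = -17*((-⅐ - 6) - 1*17*(63 + 34))/(8*17) = -17*(-43/7 - 1*17*97)/(8*17) = -17*(-43/7 - 1649)/(8*17) = -17*(-11586)/(8*17*7) = -17*(-5793/476) = 5793/28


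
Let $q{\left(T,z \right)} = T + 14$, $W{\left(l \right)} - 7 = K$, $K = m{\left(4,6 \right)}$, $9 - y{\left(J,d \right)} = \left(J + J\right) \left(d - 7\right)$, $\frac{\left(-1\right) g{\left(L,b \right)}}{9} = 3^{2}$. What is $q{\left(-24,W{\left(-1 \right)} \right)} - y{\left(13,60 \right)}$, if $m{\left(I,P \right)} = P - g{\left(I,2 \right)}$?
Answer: $1359$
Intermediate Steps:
$g{\left(L,b \right)} = -81$ ($g{\left(L,b \right)} = - 9 \cdot 3^{2} = \left(-9\right) 9 = -81$)
$y{\left(J,d \right)} = 9 - 2 J \left(-7 + d\right)$ ($y{\left(J,d \right)} = 9 - \left(J + J\right) \left(d - 7\right) = 9 - 2 J \left(-7 + d\right)$)
$m{\left(I,P \right)} = 81 + P$ ($m{\left(I,P \right)} = P - -81 = P + 81 = 81 + P$)
$K = 87$ ($K = 81 + 6 = 87$)
$W{\left(l \right)} = 94$ ($W{\left(l \right)} = 7 + 87 = 94$)
$q{\left(T,z \right)} = 14 + T$
$q{\left(-24,W{\left(-1 \right)} \right)} - y{\left(13,60 \right)} = \left(14 - 24\right) - \left(9 + 14 \cdot 13 - 26 \cdot 60\right) = -10 - \left(9 + 182 - 1560\right) = -10 - -1369 = -10 + 1369 = 1359$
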